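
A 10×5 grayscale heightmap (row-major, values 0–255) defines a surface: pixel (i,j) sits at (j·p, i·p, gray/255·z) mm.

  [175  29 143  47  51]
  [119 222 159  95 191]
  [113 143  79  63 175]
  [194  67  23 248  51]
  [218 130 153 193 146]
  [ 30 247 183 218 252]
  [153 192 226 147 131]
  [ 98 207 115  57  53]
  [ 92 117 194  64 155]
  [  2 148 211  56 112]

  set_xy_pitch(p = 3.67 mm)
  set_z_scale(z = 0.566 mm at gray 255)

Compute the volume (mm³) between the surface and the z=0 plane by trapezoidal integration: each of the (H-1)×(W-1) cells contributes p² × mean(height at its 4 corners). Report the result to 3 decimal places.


150.360

height_mm = gray/255 × 0.566; cell vol = 3.67² × mean(4 corners)
unit = 3.67² × 0.566 / (4×255) = 0.00747392 mm³ per gray-sum
row 0: Σ corner-gray over 4 cells = 1926  → 14.3948
row 1: Σ corner-gray over 4 cells = 2120  → 15.8447
row 2: Σ corner-gray over 4 cells = 1779  → 13.2961
row 3: Σ corner-gray over 4 cells = 2237  → 16.7192
row 4: Σ corner-gray over 4 cells = 2894  → 21.6295
row 5: Σ corner-gray over 4 cells = 2992  → 22.3620
row 6: Σ corner-gray over 4 cells = 2323  → 17.3619
row 7: Σ corner-gray over 4 cells = 1906  → 14.2453
row 8: Σ corner-gray over 4 cells = 1941  → 14.5069
Σ rows: total corner-gray = 20118  → 150.3603 mm³


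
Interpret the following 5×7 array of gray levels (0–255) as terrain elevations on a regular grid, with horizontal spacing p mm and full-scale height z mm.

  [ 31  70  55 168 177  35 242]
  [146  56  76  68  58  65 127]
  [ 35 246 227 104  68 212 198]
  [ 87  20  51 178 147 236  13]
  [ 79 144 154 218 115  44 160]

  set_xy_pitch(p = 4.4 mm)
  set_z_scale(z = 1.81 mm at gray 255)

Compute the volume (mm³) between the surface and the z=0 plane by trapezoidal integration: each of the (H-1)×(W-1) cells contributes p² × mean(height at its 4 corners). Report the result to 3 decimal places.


height_mm = gray/255 × 1.81; cell vol = 4.4² × mean(4 corners)
unit = 4.4² × 1.81 / (4×255) = 0.0343545 mm³ per gray-sum
row 0: Σ corner-gray over 6 cells = 2202  → 75.6486
row 1: Σ corner-gray over 6 cells = 2866  → 98.4600
row 2: Σ corner-gray over 6 cells = 3311  → 113.7478
row 3: Σ corner-gray over 6 cells = 2953  → 101.4489
Σ rows: total corner-gray = 11332  → 389.3053 mm³

389.305


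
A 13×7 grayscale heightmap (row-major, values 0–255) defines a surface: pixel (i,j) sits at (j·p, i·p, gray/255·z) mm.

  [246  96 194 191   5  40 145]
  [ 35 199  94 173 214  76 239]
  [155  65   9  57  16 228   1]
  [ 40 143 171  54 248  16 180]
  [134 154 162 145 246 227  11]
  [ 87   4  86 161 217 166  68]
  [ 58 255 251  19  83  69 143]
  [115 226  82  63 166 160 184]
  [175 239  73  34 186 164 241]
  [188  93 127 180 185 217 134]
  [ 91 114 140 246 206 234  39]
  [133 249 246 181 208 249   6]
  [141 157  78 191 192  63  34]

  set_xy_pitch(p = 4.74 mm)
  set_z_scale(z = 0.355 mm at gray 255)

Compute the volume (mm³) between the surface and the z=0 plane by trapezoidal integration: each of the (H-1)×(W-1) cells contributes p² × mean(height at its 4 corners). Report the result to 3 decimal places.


height_mm = gray/255 × 0.355; cell vol = 4.74² × mean(4 corners)
unit = 4.74² × 0.355 / (4×255) = 0.00781961 mm³ per gray-sum
row 0: Σ corner-gray over 6 cells = 3229  → 25.2495
row 1: Σ corner-gray over 6 cells = 2692  → 21.0504
row 2: Σ corner-gray over 6 cells = 2390  → 18.6889
row 3: Σ corner-gray over 6 cells = 3497  → 27.3452
row 4: Σ corner-gray over 6 cells = 3436  → 26.8682
row 5: Σ corner-gray over 6 cells = 2978  → 23.2868
row 6: Σ corner-gray over 6 cells = 3248  → 25.3981
row 7: Σ corner-gray over 6 cells = 3501  → 27.3764
row 8: Σ corner-gray over 6 cells = 3734  → 29.1984
row 9: Σ corner-gray over 6 cells = 3936  → 30.7780
row 10: Σ corner-gray over 6 cells = 4415  → 34.5236
row 11: Σ corner-gray over 6 cells = 3942  → 30.8249
Σ rows: total corner-gray = 40998  → 320.5882 mm³

320.588


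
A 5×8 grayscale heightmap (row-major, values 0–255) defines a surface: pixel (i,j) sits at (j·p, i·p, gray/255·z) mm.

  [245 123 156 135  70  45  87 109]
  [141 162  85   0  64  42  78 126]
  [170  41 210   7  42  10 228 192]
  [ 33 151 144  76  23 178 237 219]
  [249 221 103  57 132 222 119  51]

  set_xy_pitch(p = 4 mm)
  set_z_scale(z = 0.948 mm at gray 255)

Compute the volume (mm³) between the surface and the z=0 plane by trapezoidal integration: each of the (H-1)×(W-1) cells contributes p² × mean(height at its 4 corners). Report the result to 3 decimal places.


185.406

height_mm = gray/255 × 0.948; cell vol = 4² × mean(4 corners)
unit = 4² × 0.948 / (4×255) = 0.0148706 mm³ per gray-sum
row 0: Σ corner-gray over 7 cells = 2715  → 40.3736
row 1: Σ corner-gray over 7 cells = 2567  → 38.1728
row 2: Σ corner-gray over 7 cells = 3308  → 49.1919
row 3: Σ corner-gray over 7 cells = 3878  → 57.6681
Σ rows: total corner-gray = 12468  → 185.4065 mm³


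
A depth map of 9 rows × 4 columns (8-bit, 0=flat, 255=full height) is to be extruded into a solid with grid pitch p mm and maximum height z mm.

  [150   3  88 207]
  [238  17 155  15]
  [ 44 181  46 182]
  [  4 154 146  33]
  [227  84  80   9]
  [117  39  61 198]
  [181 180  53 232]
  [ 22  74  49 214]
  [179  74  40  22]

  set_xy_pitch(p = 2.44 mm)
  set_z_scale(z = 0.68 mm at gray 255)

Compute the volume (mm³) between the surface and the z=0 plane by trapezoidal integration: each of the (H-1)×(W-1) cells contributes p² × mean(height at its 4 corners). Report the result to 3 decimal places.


38.405

height_mm = gray/255 × 0.68; cell vol = 2.44² × mean(4 corners)
unit = 2.44² × 0.68 / (4×255) = 0.00396907 mm³ per gray-sum
row 0: Σ corner-gray over 3 cells = 1136  → 4.5089
row 1: Σ corner-gray over 3 cells = 1277  → 5.0685
row 2: Σ corner-gray over 3 cells = 1317  → 5.2273
row 3: Σ corner-gray over 3 cells = 1201  → 4.7668
row 4: Σ corner-gray over 3 cells = 1079  → 4.2826
row 5: Σ corner-gray over 3 cells = 1394  → 5.5329
row 6: Σ corner-gray over 3 cells = 1361  → 5.4019
row 7: Σ corner-gray over 3 cells = 911  → 3.6158
Σ rows: total corner-gray = 9676  → 38.4047 mm³


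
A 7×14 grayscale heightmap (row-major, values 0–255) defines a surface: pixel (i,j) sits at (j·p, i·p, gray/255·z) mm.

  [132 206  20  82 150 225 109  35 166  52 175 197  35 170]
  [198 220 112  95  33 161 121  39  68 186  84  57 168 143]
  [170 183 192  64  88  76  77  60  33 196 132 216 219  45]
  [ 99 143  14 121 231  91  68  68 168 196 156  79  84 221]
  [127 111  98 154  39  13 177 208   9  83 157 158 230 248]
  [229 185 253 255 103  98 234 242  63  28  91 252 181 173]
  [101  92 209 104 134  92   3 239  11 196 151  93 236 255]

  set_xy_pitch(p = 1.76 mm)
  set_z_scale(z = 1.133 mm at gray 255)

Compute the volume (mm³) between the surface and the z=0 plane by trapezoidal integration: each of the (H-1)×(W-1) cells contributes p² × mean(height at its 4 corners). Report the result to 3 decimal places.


140.631

height_mm = gray/255 × 1.133; cell vol = 1.76² × mean(4 corners)
unit = 1.76² × 1.133 / (4×255) = 0.00344077 mm³ per gray-sum
row 0: Σ corner-gray over 13 cells = 6235  → 21.4532
row 1: Σ corner-gray over 13 cells = 6316  → 21.7319
row 2: Σ corner-gray over 13 cells = 6445  → 22.1757
row 3: Σ corner-gray over 13 cells = 6407  → 22.0450
row 4: Σ corner-gray over 13 cells = 7621  → 26.2221
row 5: Σ corner-gray over 13 cells = 7848  → 27.0031
Σ rows: total corner-gray = 40872  → 140.6310 mm³


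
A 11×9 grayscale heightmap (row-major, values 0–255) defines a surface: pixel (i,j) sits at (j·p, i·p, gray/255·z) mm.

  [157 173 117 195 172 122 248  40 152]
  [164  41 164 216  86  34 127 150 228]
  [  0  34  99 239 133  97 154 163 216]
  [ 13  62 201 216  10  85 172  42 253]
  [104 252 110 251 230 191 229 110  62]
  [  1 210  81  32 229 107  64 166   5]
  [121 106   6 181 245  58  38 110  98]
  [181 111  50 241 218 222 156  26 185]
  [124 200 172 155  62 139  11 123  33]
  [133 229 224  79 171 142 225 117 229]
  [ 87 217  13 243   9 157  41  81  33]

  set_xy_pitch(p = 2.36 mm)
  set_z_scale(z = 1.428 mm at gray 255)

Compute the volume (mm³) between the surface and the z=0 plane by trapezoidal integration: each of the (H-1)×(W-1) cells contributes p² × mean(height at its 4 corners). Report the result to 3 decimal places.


height_mm = gray/255 × 1.428; cell vol = 2.36² × mean(4 corners)
unit = 2.36² × 1.428 / (4×255) = 0.00779744 mm³ per gray-sum
row 0: Σ corner-gray over 8 cells = 4471  → 34.8624
row 1: Σ corner-gray over 8 cells = 4082  → 31.8292
row 2: Σ corner-gray over 8 cells = 3896  → 30.3788
row 3: Σ corner-gray over 8 cells = 4754  → 37.0690
row 4: Σ corner-gray over 8 cells = 4696  → 36.6168
row 5: Σ corner-gray over 8 cells = 3491  → 27.2209
row 6: Σ corner-gray over 8 cells = 4121  → 32.1333
row 7: Σ corner-gray over 8 cells = 4295  → 33.4900
row 8: Σ corner-gray over 8 cells = 4617  → 36.0008
row 9: Σ corner-gray over 8 cells = 4378  → 34.1372
Σ rows: total corner-gray = 42801  → 333.7382 mm³

333.738


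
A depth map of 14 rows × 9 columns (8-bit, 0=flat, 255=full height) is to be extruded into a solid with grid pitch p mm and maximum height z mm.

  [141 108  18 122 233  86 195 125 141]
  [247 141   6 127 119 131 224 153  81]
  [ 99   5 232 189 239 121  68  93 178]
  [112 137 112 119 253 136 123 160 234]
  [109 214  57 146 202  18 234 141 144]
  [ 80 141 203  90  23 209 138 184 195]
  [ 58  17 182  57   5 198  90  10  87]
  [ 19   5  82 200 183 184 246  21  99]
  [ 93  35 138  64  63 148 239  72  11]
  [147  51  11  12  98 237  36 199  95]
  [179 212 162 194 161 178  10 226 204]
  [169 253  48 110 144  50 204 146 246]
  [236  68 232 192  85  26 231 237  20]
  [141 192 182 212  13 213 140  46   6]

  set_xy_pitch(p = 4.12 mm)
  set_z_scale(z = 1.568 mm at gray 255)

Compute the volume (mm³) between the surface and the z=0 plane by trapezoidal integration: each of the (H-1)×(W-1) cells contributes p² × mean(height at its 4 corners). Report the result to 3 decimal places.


height_mm = gray/255 × 1.568; cell vol = 4.12² × mean(4 corners)
unit = 4.12² × 1.568 / (4×255) = 0.026094 mm³ per gray-sum
row 0: Σ corner-gray over 8 cells = 4186  → 109.2294
row 1: Σ corner-gray over 8 cells = 4301  → 112.2302
row 2: Σ corner-gray over 8 cells = 4597  → 119.9540
row 3: Σ corner-gray over 8 cells = 4703  → 122.7200
row 4: Σ corner-gray over 8 cells = 4528  → 118.1535
row 5: Σ corner-gray over 8 cells = 3514  → 91.6942
row 6: Σ corner-gray over 8 cells = 3223  → 84.1009
row 7: Σ corner-gray over 8 cells = 3582  → 93.4686
row 8: Σ corner-gray over 8 cells = 3152  → 82.2482
row 9: Σ corner-gray over 8 cells = 4199  → 109.5686
row 10: Σ corner-gray over 8 cells = 4994  → 130.3133
row 11: Σ corner-gray over 8 cells = 4723  → 123.2419
row 12: Σ corner-gray over 8 cells = 4541  → 118.4928
Σ rows: total corner-gray = 54243  → 1415.4157 mm³

1415.416


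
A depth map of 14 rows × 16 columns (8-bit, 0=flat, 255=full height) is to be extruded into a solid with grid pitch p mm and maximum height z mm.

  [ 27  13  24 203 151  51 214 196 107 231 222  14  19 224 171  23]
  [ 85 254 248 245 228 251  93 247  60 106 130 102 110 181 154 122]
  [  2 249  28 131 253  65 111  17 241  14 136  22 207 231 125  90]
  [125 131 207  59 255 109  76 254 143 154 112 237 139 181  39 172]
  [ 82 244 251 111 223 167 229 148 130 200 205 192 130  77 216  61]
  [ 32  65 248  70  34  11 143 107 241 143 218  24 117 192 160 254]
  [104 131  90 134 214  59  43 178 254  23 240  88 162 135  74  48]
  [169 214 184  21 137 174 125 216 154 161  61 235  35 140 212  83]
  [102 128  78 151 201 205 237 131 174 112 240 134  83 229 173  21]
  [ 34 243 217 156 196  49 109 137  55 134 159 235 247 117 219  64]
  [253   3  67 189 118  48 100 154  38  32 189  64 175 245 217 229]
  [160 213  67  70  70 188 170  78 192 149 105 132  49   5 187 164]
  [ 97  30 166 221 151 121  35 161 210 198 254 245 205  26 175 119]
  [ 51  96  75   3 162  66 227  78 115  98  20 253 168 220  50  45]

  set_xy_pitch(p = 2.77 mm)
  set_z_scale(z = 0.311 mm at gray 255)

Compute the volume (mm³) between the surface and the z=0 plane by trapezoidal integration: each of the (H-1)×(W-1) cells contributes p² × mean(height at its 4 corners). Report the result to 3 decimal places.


259.158

height_mm = gray/255 × 0.311; cell vol = 2.77² × mean(4 corners)
unit = 2.77² × 0.311 / (4×255) = 0.00233948 mm³ per gray-sum
row 0: Σ corner-gray over 15 cells = 8755  → 20.4822
row 1: Σ corner-gray over 15 cells = 8777  → 20.5336
row 2: Σ corner-gray over 15 cells = 8241  → 19.2797
row 3: Σ corner-gray over 15 cells = 9678  → 22.6415
row 4: Σ corner-gray over 15 cells = 9021  → 21.1045
row 5: Σ corner-gray over 15 cells = 7634  → 17.8596
row 6: Σ corner-gray over 15 cells = 8192  → 19.1650
row 7: Σ corner-gray over 15 cells = 9065  → 21.2074
row 8: Σ corner-gray over 15 cells = 9319  → 21.8016
row 9: Σ corner-gray over 15 cells = 8404  → 19.6610
row 10: Σ corner-gray over 15 cells = 7434  → 17.3917
row 11: Σ corner-gray over 15 cells = 8286  → 19.3849
row 12: Σ corner-gray over 15 cells = 7970  → 18.6457
Σ rows: total corner-gray = 110776  → 259.1585 mm³


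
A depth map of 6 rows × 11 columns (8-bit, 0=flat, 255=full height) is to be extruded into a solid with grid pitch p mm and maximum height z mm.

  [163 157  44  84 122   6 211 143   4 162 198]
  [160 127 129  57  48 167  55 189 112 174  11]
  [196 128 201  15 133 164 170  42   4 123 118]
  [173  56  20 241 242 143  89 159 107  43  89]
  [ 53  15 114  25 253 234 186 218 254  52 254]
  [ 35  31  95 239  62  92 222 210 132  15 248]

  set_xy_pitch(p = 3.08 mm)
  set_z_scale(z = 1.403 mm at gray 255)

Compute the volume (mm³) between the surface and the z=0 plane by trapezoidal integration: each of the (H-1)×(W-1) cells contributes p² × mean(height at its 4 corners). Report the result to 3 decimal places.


323.210

height_mm = gray/255 × 1.403; cell vol = 3.08² × mean(4 corners)
unit = 3.08² × 1.403 / (4×255) = 0.0130485 mm³ per gray-sum
row 0: Σ corner-gray over 10 cells = 4514  → 58.9007
row 1: Σ corner-gray over 10 cells = 4561  → 59.5140
row 2: Σ corner-gray over 10 cells = 4736  → 61.7975
row 3: Σ corner-gray over 10 cells = 5471  → 71.3881
row 4: Σ corner-gray over 10 cells = 5488  → 71.6099
Σ rows: total corner-gray = 24770  → 323.2101 mm³


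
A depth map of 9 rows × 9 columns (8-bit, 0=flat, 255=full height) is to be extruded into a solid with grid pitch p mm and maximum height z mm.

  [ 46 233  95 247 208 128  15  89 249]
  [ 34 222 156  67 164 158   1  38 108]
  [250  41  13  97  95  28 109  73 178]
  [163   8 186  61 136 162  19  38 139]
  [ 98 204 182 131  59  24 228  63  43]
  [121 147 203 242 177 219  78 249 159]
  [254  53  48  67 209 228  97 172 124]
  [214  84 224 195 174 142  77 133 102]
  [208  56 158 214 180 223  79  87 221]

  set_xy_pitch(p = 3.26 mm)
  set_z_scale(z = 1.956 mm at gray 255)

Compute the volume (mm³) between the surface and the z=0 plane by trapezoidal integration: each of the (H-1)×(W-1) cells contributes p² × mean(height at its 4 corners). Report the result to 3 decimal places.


height_mm = gray/255 × 1.956; cell vol = 3.26² × mean(4 corners)
unit = 3.26² × 1.956 / (4×255) = 0.02038 mm³ per gray-sum
row 0: Σ corner-gray over 8 cells = 4079  → 83.1300
row 1: Σ corner-gray over 8 cells = 3094  → 63.0557
row 2: Σ corner-gray over 8 cells = 2862  → 58.3275
row 3: Σ corner-gray over 8 cells = 3445  → 70.2091
row 4: Σ corner-gray over 8 cells = 4833  → 98.4965
row 5: Σ corner-gray over 8 cells = 5036  → 102.6336
row 6: Σ corner-gray over 8 cells = 4500  → 91.7099
row 7: Σ corner-gray over 8 cells = 4797  → 97.7628
Σ rows: total corner-gray = 32646  → 665.3250 mm³

665.325


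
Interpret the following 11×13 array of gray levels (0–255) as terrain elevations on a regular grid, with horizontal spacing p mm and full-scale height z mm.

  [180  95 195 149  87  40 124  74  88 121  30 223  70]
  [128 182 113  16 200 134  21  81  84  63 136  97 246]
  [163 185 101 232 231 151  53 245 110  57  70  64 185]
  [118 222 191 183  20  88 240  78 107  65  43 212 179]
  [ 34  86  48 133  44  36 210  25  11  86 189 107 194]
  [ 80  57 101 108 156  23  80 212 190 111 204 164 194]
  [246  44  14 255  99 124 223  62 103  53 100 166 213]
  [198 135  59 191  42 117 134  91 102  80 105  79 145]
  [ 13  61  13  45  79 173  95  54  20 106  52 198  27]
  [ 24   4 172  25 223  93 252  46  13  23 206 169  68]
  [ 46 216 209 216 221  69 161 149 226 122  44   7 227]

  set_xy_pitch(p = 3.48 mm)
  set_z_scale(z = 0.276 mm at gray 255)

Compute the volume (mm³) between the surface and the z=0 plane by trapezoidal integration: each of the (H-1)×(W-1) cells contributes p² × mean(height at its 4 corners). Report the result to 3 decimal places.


height_mm = gray/255 × 0.276; cell vol = 3.48² × mean(4 corners)
unit = 3.48² × 0.276 / (4×255) = 0.00327693 mm³ per gray-sum
row 0: Σ corner-gray over 12 cells = 5330  → 17.4660
row 1: Σ corner-gray over 12 cells = 5974  → 19.5764
row 2: Σ corner-gray over 12 cells = 6541  → 21.4344
row 3: Σ corner-gray over 12 cells = 5373  → 17.6070
row 4: Σ corner-gray over 12 cells = 5264  → 17.2498
row 5: Σ corner-gray over 12 cells = 6031  → 19.7632
row 6: Σ corner-gray over 12 cells = 5558  → 18.2132
row 7: Σ corner-gray over 12 cells = 4445  → 14.5660
row 8: Σ corner-gray over 12 cells = 4376  → 14.3399
row 9: Σ corner-gray over 12 cells = 6097  → 19.9795
Σ rows: total corner-gray = 54989  → 180.1952 mm³

180.195


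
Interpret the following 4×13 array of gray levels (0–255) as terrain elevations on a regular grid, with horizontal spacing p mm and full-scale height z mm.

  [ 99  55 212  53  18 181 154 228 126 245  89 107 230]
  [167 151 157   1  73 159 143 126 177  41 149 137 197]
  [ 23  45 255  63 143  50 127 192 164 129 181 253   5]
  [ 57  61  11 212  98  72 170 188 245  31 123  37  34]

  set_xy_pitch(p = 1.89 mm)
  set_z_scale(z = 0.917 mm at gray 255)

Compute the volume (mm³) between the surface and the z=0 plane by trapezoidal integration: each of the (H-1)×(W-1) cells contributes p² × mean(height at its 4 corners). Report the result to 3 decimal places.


height_mm = gray/255 × 0.917; cell vol = 1.89² × mean(4 corners)
unit = 1.89² × 0.917 / (4×255) = 0.00321139 mm³ per gray-sum
row 0: Σ corner-gray over 12 cells = 6257  → 20.0937
row 1: Σ corner-gray over 12 cells = 6224  → 19.9877
row 2: Σ corner-gray over 12 cells = 5819  → 18.6871
Σ rows: total corner-gray = 18300  → 58.7684 mm³

58.768


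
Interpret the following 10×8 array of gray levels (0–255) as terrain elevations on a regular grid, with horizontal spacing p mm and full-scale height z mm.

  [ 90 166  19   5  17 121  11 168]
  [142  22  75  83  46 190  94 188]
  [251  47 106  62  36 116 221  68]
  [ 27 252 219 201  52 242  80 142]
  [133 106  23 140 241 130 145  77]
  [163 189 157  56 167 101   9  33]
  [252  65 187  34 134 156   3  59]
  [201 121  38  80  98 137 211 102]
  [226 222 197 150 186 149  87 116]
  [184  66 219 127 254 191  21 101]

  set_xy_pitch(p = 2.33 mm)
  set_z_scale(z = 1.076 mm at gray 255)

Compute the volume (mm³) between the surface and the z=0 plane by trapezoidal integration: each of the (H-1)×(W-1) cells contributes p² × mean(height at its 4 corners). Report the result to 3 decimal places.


176.327

height_mm = gray/255 × 1.076; cell vol = 2.33² × mean(4 corners)
unit = 2.33² × 1.076 / (4×255) = 0.00572696 mm³ per gray-sum
row 0: Σ corner-gray over 7 cells = 2286  → 13.0918
row 1: Σ corner-gray over 7 cells = 2845  → 16.2932
row 2: Σ corner-gray over 7 cells = 3756  → 21.5105
row 3: Σ corner-gray over 7 cells = 4041  → 23.1426
row 4: Σ corner-gray over 7 cells = 3334  → 19.0937
row 5: Σ corner-gray over 7 cells = 3023  → 17.3126
row 6: Σ corner-gray over 7 cells = 3142  → 17.9941
row 7: Σ corner-gray over 7 cells = 3997  → 22.8906
row 8: Σ corner-gray over 7 cells = 4365  → 24.9982
Σ rows: total corner-gray = 30789  → 176.3273 mm³


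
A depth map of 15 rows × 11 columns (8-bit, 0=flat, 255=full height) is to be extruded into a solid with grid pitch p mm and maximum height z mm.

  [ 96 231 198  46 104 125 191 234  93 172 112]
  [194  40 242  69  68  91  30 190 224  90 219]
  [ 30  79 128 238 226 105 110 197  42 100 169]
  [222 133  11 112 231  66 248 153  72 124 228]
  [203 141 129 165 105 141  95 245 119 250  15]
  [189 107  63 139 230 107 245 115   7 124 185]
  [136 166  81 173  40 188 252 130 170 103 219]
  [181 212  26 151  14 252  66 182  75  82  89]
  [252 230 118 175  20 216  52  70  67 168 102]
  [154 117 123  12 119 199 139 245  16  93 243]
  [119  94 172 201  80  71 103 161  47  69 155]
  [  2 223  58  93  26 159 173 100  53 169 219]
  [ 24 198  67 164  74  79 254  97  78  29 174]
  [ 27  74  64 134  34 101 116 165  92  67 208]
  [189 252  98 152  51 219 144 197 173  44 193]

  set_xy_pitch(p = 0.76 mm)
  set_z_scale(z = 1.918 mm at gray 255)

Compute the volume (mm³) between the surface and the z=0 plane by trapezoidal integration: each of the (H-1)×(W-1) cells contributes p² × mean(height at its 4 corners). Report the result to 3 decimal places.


height_mm = gray/255 × 1.918; cell vol = 0.76² × mean(4 corners)
unit = 0.76² × 1.918 / (4×255) = 0.00108611 mm³ per gray-sum
row 0: Σ corner-gray over 10 cells = 5497  → 5.9704
row 1: Σ corner-gray over 10 cells = 5150  → 5.5935
row 2: Σ corner-gray over 10 cells = 5399  → 5.8639
row 3: Σ corner-gray over 10 cells = 5748  → 6.2430
row 4: Σ corner-gray over 10 cells = 5646  → 6.1322
row 5: Σ corner-gray over 10 cells = 5609  → 6.0920
row 6: Σ corner-gray over 10 cells = 5351  → 5.8118
row 7: Σ corner-gray over 10 cells = 4976  → 5.4045
row 8: Σ corner-gray over 10 cells = 5109  → 5.5490
row 9: Σ corner-gray over 10 cells = 4793  → 5.2057
row 10: Σ corner-gray over 10 cells = 4599  → 4.9950
row 11: Σ corner-gray over 10 cells = 4607  → 5.0037
row 12: Σ corner-gray over 10 cells = 4207  → 4.5693
row 13: Σ corner-gray over 10 cells = 4971  → 5.3991
Σ rows: total corner-gray = 71662  → 77.8331 mm³

77.833


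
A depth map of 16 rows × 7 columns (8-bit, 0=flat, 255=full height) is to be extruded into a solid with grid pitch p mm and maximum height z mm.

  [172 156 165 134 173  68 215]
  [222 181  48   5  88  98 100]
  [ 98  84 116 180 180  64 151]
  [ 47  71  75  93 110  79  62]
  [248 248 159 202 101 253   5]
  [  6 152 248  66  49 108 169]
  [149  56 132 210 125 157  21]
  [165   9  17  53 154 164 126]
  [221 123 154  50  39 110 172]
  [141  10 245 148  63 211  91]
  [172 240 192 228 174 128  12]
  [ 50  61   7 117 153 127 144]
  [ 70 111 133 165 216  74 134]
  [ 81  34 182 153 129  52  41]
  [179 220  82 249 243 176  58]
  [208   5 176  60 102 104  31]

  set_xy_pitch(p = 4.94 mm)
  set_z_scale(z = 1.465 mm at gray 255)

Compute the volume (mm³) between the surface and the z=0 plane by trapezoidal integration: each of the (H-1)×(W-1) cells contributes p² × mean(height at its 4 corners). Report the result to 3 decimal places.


height_mm = gray/255 × 1.465; cell vol = 4.94² × mean(4 corners)
unit = 4.94² × 1.465 / (4×255) = 0.0350503 mm³ per gray-sum
row 0: Σ corner-gray over 6 cells = 2941  → 103.0828
row 1: Σ corner-gray over 6 cells = 2659  → 93.1987
row 2: Σ corner-gray over 6 cells = 2462  → 86.2938
row 3: Σ corner-gray over 6 cells = 3144  → 110.1980
row 4: Σ corner-gray over 6 cells = 3600  → 126.1810
row 5: Σ corner-gray over 6 cells = 2951  → 103.4333
row 6: Σ corner-gray over 6 cells = 2615  → 91.6565
row 7: Σ corner-gray over 6 cells = 2430  → 85.1722
row 8: Σ corner-gray over 6 cells = 2931  → 102.7323
row 9: Σ corner-gray over 6 cells = 3694  → 129.4757
row 10: Σ corner-gray over 6 cells = 3232  → 113.2825
row 11: Σ corner-gray over 6 cells = 2726  → 95.5470
row 12: Σ corner-gray over 6 cells = 2824  → 98.9820
row 13: Σ corner-gray over 6 cells = 3399  → 119.1359
row 14: Σ corner-gray over 6 cells = 3310  → 116.0164
Σ rows: total corner-gray = 44918  → 1574.3880 mm³

1574.388


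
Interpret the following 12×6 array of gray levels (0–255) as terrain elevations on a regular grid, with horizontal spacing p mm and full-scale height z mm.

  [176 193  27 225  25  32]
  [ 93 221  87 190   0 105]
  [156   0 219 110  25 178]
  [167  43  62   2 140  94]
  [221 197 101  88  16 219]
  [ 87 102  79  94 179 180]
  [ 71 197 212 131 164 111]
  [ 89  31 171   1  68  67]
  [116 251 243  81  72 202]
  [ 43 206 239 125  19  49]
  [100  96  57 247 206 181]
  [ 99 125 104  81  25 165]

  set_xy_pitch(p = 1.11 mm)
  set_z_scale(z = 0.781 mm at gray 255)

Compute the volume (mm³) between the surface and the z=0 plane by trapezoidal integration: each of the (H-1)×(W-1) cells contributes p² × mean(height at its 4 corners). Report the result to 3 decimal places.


24.744

height_mm = gray/255 × 0.781; cell vol = 1.11² × mean(4 corners)
unit = 1.11² × 0.781 / (4×255) = 0.000943402 mm³ per gray-sum
row 0: Σ corner-gray over 5 cells = 2342  → 2.2094
row 1: Σ corner-gray over 5 cells = 2236  → 2.1094
row 2: Σ corner-gray over 5 cells = 1797  → 1.6953
row 3: Σ corner-gray over 5 cells = 1999  → 1.8859
row 4: Σ corner-gray over 5 cells = 2419  → 2.2821
row 5: Σ corner-gray over 5 cells = 2765  → 2.6085
row 6: Σ corner-gray over 5 cells = 2288  → 2.1585
row 7: Σ corner-gray over 5 cells = 2310  → 2.1793
row 8: Σ corner-gray over 5 cells = 2882  → 2.7189
row 9: Σ corner-gray over 5 cells = 2763  → 2.6066
row 10: Σ corner-gray over 5 cells = 2427  → 2.2896
Σ rows: total corner-gray = 26228  → 24.7435 mm³


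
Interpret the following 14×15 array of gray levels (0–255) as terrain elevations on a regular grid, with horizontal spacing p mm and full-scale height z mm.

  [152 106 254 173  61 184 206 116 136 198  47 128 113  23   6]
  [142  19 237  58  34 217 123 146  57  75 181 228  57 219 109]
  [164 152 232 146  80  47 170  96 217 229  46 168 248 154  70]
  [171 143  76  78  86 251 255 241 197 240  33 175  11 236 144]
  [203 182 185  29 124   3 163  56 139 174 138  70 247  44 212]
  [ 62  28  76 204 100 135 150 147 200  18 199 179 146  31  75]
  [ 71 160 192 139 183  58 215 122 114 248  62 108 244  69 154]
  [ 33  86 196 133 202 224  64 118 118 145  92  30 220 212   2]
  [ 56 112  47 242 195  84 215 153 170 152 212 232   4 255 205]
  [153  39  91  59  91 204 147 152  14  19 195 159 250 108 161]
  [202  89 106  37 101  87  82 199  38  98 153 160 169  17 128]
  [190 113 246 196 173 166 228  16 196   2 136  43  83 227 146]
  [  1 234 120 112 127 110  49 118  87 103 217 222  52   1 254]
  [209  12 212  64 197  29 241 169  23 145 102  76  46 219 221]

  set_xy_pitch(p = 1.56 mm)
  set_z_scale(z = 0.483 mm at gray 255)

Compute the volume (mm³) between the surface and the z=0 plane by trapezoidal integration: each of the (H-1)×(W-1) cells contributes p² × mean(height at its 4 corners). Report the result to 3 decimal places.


height_mm = gray/255 × 0.483; cell vol = 1.56² × mean(4 corners)
unit = 1.56² × 0.483 / (4×255) = 0.00115238 mm³ per gray-sum
row 0: Σ corner-gray over 14 cells = 7201  → 8.2983
row 1: Σ corner-gray over 14 cells = 7757  → 8.9390
row 2: Σ corner-gray over 14 cells = 8563  → 9.8678
row 3: Σ corner-gray over 14 cells = 7882  → 9.0831
row 4: Σ corner-gray over 14 cells = 6886  → 7.9353
row 5: Σ corner-gray over 14 cells = 7416  → 8.5461
row 6: Σ corner-gray over 14 cells = 7768  → 8.9517
row 7: Σ corner-gray over 14 cells = 8122  → 9.3596
row 8: Σ corner-gray over 14 cells = 7777  → 8.9621
row 9: Σ corner-gray over 14 cells = 6372  → 7.3430
row 10: Σ corner-gray over 14 cells = 6988  → 8.0528
row 11: Σ corner-gray over 14 cells = 7345  → 8.4642
row 12: Σ corner-gray over 14 cells = 6859  → 7.9042
Σ rows: total corner-gray = 96936  → 111.7072 mm³

111.707


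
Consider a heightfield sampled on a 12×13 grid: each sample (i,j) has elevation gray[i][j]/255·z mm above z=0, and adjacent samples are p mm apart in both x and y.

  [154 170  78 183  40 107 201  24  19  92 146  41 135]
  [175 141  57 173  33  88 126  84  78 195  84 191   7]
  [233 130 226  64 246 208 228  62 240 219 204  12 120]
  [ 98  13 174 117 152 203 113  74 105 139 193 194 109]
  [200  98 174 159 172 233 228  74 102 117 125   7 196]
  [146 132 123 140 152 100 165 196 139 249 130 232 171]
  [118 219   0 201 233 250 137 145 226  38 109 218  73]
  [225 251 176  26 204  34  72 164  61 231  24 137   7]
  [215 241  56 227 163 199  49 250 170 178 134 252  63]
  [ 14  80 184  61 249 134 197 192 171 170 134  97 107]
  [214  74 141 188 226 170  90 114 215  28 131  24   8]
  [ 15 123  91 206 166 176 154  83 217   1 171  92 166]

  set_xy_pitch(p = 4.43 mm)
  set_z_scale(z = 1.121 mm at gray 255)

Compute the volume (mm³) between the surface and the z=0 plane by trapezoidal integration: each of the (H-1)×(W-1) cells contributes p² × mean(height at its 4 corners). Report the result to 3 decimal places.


1606.008

height_mm = gray/255 × 1.121; cell vol = 4.43² × mean(4 corners)
unit = 4.43² × 1.121 / (4×255) = 0.0215681 mm³ per gray-sum
row 0: Σ corner-gray over 12 cells = 5173  → 111.5720
row 1: Σ corner-gray over 12 cells = 6713  → 144.7870
row 2: Σ corner-gray over 12 cells = 7192  → 155.1181
row 3: Σ corner-gray over 12 cells = 6535  → 140.9479
row 4: Σ corner-gray over 12 cells = 7207  → 155.4417
row 5: Σ corner-gray over 12 cells = 7576  → 163.4003
row 6: Σ corner-gray over 12 cells = 6735  → 145.2615
row 7: Σ corner-gray over 12 cells = 7108  → 153.3064
row 8: Σ corner-gray over 12 cells = 7575  → 163.3787
row 9: Σ corner-gray over 12 cells = 6483  → 139.8263
row 10: Σ corner-gray over 12 cells = 6165  → 132.9676
Σ rows: total corner-gray = 74462  → 1606.0076 mm³


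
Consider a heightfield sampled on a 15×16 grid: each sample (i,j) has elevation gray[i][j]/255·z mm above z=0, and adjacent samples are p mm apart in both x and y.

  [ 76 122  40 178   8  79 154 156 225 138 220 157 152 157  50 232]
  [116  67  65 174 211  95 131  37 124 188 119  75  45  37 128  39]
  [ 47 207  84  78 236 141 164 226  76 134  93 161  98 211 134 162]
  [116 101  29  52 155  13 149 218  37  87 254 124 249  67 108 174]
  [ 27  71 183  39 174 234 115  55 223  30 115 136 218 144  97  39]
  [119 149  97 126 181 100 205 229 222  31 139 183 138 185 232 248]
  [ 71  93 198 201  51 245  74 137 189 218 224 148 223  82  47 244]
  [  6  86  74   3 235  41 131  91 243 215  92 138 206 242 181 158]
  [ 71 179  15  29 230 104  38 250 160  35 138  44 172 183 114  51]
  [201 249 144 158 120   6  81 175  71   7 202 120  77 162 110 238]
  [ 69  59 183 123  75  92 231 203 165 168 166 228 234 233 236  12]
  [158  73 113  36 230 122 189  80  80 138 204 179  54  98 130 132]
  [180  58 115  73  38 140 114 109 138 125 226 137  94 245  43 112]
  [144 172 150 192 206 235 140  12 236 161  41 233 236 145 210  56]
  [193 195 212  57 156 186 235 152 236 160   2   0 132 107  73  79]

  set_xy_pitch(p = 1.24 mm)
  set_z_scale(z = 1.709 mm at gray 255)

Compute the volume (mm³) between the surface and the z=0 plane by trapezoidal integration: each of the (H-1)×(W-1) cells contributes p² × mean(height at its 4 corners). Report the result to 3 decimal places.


height_mm = gray/255 × 1.709; cell vol = 1.24² × mean(4 corners)
unit = 1.24² × 1.709 / (4×255) = 0.00257623 mm³ per gray-sum
row 0: Σ corner-gray over 15 cells = 7127  → 18.3608
row 1: Σ corner-gray over 15 cells = 7442  → 19.1723
row 2: Σ corner-gray over 15 cells = 7871  → 20.2775
row 3: Σ corner-gray over 15 cells = 7310  → 18.8323
row 4: Σ corner-gray over 15 cells = 8535  → 21.9882
row 5: Σ corner-gray over 15 cells = 9376  → 24.1548
row 6: Σ corner-gray over 15 cells = 8695  → 22.4004
row 7: Σ corner-gray over 15 cells = 7624  → 19.6412
row 8: Σ corner-gray over 15 cells = 7307  → 18.8245
row 9: Σ corner-gray over 15 cells = 8676  → 22.3514
row 10: Σ corner-gray over 15 cells = 8615  → 22.1943
row 11: Σ corner-gray over 15 cells = 7344  → 18.9199
row 12: Σ corner-gray over 15 cells = 8540  → 22.0010
row 13: Σ corner-gray over 15 cells = 9016  → 23.2273
Σ rows: total corner-gray = 113478  → 292.3459 mm³

292.346


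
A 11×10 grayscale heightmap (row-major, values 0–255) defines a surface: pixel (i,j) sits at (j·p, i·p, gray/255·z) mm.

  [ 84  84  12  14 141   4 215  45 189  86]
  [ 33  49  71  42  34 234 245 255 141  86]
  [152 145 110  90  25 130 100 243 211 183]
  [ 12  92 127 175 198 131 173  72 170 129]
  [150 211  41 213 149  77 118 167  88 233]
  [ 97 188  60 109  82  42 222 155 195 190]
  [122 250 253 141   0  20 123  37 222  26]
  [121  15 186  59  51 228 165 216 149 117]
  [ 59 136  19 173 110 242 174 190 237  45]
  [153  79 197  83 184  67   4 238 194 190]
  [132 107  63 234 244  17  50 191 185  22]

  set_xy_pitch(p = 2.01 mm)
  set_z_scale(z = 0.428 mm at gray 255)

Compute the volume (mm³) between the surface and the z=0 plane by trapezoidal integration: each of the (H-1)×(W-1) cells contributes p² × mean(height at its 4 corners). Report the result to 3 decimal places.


height_mm = gray/255 × 0.428; cell vol = 2.01² × mean(4 corners)
unit = 2.01² × 0.428 / (4×255) = 0.00169526 mm³ per gray-sum
row 0: Σ corner-gray over 9 cells = 3839  → 6.5081
row 1: Σ corner-gray over 9 cells = 4704  → 7.9745
row 2: Σ corner-gray over 9 cells = 4860  → 8.2390
row 3: Σ corner-gray over 9 cells = 4928  → 8.3542
row 4: Σ corner-gray over 9 cells = 4904  → 8.3135
row 5: Σ corner-gray over 9 cells = 4633  → 7.8541
row 6: Σ corner-gray over 9 cells = 4616  → 7.8253
row 7: Σ corner-gray over 9 cells = 5042  → 8.5475
row 8: Σ corner-gray over 9 cells = 5101  → 8.6475
row 9: Σ corner-gray over 9 cells = 4771  → 8.0881
Σ rows: total corner-gray = 47398  → 80.3518 mm³

80.352


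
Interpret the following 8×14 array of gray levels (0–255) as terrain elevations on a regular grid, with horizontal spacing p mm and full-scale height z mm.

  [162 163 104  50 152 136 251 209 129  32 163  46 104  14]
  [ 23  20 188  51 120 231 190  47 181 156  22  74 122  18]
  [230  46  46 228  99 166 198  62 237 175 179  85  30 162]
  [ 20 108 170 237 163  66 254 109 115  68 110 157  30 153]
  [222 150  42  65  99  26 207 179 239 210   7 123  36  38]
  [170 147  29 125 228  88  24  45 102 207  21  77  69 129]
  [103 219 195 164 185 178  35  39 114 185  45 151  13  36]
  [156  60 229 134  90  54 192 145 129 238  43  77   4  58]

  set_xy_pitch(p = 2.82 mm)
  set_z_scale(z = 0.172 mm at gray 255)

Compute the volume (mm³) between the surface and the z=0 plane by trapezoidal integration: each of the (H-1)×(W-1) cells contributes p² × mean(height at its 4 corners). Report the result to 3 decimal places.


height_mm = gray/255 × 0.172; cell vol = 2.82² × mean(4 corners)
unit = 2.82² × 0.172 / (4×255) = 0.00134099 mm³ per gray-sum
row 0: Σ corner-gray over 13 cells = 6099  → 8.1787
row 1: Σ corner-gray over 13 cells = 6339  → 8.5006
row 2: Σ corner-gray over 13 cells = 6841  → 9.1737
row 3: Σ corner-gray over 13 cells = 6373  → 8.5461
row 4: Σ corner-gray over 13 cells = 5649  → 7.5753
row 5: Σ corner-gray over 13 cells = 5808  → 7.7885
row 6: Σ corner-gray over 13 cells = 6189  → 8.2994
Σ rows: total corner-gray = 43298  → 58.0623 mm³

58.062


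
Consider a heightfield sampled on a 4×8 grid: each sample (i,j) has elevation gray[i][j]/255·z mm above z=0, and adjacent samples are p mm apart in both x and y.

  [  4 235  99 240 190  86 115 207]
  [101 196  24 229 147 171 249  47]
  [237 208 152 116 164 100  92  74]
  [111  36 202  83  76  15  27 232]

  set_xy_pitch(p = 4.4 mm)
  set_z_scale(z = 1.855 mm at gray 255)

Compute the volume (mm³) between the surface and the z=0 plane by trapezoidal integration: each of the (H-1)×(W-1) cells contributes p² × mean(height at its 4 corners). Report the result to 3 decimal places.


410.955

height_mm = gray/255 × 1.855; cell vol = 4.4² × mean(4 corners)
unit = 4.4² × 1.855 / (4×255) = 0.0352086 mm³ per gray-sum
row 0: Σ corner-gray over 7 cells = 4321  → 152.1365
row 1: Σ corner-gray over 7 cells = 4155  → 146.2918
row 2: Σ corner-gray over 7 cells = 3196  → 112.5268
Σ rows: total corner-gray = 11672  → 410.9551 mm³


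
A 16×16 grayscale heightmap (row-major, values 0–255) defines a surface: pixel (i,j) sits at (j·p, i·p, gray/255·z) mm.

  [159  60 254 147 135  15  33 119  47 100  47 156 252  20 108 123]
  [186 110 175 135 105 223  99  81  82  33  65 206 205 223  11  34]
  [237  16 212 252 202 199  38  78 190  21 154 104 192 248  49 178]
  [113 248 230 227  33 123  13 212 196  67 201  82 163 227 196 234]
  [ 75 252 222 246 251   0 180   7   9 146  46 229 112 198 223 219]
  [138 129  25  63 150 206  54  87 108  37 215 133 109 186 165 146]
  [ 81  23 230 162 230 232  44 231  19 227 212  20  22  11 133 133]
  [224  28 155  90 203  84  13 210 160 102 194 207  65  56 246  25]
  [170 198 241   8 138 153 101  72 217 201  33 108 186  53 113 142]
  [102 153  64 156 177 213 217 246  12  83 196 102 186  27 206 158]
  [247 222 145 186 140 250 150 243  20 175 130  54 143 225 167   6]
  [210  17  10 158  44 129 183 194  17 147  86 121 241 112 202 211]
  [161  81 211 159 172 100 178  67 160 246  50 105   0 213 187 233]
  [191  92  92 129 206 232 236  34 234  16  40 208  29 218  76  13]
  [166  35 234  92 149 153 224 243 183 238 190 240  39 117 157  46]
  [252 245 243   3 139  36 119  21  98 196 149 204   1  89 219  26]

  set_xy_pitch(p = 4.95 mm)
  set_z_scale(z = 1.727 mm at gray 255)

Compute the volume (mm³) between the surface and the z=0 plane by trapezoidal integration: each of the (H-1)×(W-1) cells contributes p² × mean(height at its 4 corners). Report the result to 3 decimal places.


height_mm = gray/255 × 1.727; cell vol = 4.95² × mean(4 corners)
unit = 4.95² × 1.727 / (4×255) = 0.0414861 mm³ per gray-sum
row 0: Σ corner-gray over 15 cells = 6994  → 290.1538
row 1: Σ corner-gray over 15 cells = 8051  → 334.0046
row 2: Σ corner-gray over 15 cells = 9108  → 377.8554
row 3: Σ corner-gray over 15 cells = 9319  → 386.6089
row 4: Σ corner-gray over 15 cells = 8154  → 338.2776
row 5: Σ corner-gray over 15 cells = 7424  → 307.9928
row 6: Σ corner-gray over 15 cells = 7681  → 318.6547
row 7: Σ corner-gray over 15 cells = 7831  → 324.8776
row 8: Σ corner-gray over 15 cells = 8292  → 344.0027
row 9: Σ corner-gray over 15 cells = 9089  → 377.0671
row 10: Σ corner-gray over 15 cells = 8496  → 352.4659
row 11: Σ corner-gray over 15 cells = 7995  → 331.6813
row 12: Σ corner-gray over 15 cells = 8140  → 337.6968
row 13: Σ corner-gray over 15 cells = 8688  → 360.4312
row 14: Σ corner-gray over 15 cells = 8602  → 356.8634
Σ rows: total corner-gray = 123864  → 5138.6337 mm³

5138.634


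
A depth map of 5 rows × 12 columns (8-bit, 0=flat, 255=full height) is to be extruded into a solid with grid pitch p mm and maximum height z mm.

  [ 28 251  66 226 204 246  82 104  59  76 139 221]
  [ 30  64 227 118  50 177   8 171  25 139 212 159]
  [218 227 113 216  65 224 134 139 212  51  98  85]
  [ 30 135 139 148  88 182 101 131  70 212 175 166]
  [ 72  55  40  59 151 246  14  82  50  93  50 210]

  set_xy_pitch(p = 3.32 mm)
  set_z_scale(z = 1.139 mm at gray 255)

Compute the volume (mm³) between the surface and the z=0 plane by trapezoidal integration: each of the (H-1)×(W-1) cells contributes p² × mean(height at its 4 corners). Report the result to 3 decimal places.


height_mm = gray/255 × 1.139; cell vol = 3.32² × mean(4 corners)
unit = 3.32² × 1.139 / (4×255) = 0.0123083 mm³ per gray-sum
row 0: Σ corner-gray over 11 cells = 5726  → 70.4776
row 1: Σ corner-gray over 11 cells = 5832  → 71.7823
row 2: Σ corner-gray over 11 cells = 6219  → 76.5456
row 3: Σ corner-gray over 11 cells = 4920  → 60.5571
Σ rows: total corner-gray = 22697  → 279.3625 mm³

279.363


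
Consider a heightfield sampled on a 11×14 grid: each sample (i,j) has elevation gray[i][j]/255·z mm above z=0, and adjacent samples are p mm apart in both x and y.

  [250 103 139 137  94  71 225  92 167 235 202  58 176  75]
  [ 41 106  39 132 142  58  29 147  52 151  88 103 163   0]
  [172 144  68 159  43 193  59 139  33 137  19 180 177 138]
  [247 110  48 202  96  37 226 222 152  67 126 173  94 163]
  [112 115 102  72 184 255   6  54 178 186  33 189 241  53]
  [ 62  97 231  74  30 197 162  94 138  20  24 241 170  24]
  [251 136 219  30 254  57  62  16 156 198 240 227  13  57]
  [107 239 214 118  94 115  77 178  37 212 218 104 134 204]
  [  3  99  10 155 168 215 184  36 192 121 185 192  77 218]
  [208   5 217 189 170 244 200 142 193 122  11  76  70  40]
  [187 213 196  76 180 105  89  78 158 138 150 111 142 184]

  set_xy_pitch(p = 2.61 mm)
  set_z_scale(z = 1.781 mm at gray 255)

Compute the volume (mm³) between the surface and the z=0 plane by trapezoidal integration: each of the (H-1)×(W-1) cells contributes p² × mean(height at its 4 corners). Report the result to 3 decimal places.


795.478

height_mm = gray/255 × 1.781; cell vol = 2.61² × mean(4 corners)
unit = 2.61² × 1.781 / (4×255) = 0.0118945 mm³ per gray-sum
row 0: Σ corner-gray over 13 cells = 6184  → 73.5553
row 1: Σ corner-gray over 13 cells = 5473  → 65.0984
row 2: Σ corner-gray over 13 cells = 6528  → 77.6470
row 3: Σ corner-gray over 13 cells = 6911  → 82.2026
row 4: Σ corner-gray over 13 cells = 6437  → 76.5646
row 5: Σ corner-gray over 13 cells = 6566  → 78.0990
row 6: Σ corner-gray over 13 cells = 7315  → 87.0080
row 7: Σ corner-gray over 13 cells = 7280  → 86.5917
row 8: Σ corner-gray over 13 cells = 7015  → 83.4396
row 9: Σ corner-gray over 13 cells = 7169  → 85.2714
Σ rows: total corner-gray = 66878  → 795.4778 mm³
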